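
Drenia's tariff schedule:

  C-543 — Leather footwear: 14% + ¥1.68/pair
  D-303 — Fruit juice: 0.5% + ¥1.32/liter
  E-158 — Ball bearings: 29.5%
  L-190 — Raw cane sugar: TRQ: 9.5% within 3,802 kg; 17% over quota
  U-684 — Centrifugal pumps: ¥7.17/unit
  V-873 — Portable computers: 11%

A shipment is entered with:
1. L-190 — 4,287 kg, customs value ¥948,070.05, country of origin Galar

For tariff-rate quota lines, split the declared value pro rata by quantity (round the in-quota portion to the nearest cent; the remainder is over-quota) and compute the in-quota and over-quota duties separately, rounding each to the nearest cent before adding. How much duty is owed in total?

¥98,110.99

Line 1 (L-190, Galar, 4,287 kg, ¥948,070.05):
Code L-190 is under a tariff-rate quota (threshold 3,802 kg). In-quota: 3,802 kg at 9.5%; over-quota: 485 kg at 17%.
Pro-rata value split: in-quota = ¥948,070.05 × 3,802/4,287 = ¥840,812.30; over-quota = ¥948,070.05 − ¥840,812.30 = ¥107,257.75.
In-quota duty = ¥840,812.30 × 9.5% = ¥79,877.17. Over-quota duty = ¥107,257.75 × 17% = ¥18,233.82.
Line duty = ¥79,877.17 + ¥18,233.82 = ¥98,110.99.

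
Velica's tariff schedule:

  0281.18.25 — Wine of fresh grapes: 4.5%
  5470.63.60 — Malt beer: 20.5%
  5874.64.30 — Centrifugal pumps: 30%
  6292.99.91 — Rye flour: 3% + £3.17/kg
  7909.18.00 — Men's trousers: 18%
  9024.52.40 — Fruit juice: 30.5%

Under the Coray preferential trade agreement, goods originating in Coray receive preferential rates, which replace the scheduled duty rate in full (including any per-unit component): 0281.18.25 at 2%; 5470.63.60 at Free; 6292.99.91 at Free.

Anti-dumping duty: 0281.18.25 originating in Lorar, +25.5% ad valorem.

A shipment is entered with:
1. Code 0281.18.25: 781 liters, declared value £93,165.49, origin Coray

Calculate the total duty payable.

£1,863.31

Line 1 (0281.18.25, Coray, 781 liters, £93,165.49):
Base rate for 0281.18.25 is 4.5%.
Origin Coray qualifies under the Velica–Coray agreement and 0281.18.25 is covered: preferential rate 2% applies instead.
The additional-duty order on 0281.18.25 targets Lorar, not Coray; it does not apply.
Duty = £93,165.49 × 2% = £1,863.31.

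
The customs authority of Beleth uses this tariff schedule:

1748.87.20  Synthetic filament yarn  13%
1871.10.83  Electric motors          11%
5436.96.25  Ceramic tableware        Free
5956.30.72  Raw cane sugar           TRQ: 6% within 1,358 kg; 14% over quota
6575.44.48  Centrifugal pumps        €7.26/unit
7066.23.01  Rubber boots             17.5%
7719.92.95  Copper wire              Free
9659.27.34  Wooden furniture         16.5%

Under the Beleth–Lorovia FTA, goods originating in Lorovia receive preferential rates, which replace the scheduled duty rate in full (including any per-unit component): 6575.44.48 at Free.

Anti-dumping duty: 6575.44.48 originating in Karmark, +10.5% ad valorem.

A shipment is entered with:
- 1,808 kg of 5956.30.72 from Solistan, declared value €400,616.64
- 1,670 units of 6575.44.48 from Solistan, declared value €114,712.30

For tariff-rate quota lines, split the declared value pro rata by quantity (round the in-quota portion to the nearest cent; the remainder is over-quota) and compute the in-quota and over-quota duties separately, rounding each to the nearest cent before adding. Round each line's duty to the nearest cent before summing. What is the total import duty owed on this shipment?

Line 1 (5956.30.72, Solistan, 1,808 kg, €400,616.64):
Code 5956.30.72 is under a tariff-rate quota (threshold 1,358 kg). In-quota: 1,358 kg at 6%; over-quota: 450 kg at 14%.
Pro-rata value split: in-quota = €400,616.64 × 1,358/1,808 = €300,905.64; over-quota = €400,616.64 − €300,905.64 = €99,711.00.
In-quota duty = €300,905.64 × 6% = €18,054.34. Over-quota duty = €99,711.00 × 14% = €13,959.54.
Line duty = €18,054.34 + €13,959.54 = €32,013.88.
Line 2 (6575.44.48, Solistan, 1,670 units, €114,712.30):
Base rate for 6575.44.48 is €7.26/unit.
6575.44.48 has an FTA preferential rate, but origin Solistan is not Lorovia; base rate stands.
The additional-duty order on 6575.44.48 targets Karmark, not Solistan; it does not apply.
Duty = 1,670 × €7.26 = €12,124.20.
Total = €32,013.88 + €12,124.20 = €44,138.08.

€44,138.08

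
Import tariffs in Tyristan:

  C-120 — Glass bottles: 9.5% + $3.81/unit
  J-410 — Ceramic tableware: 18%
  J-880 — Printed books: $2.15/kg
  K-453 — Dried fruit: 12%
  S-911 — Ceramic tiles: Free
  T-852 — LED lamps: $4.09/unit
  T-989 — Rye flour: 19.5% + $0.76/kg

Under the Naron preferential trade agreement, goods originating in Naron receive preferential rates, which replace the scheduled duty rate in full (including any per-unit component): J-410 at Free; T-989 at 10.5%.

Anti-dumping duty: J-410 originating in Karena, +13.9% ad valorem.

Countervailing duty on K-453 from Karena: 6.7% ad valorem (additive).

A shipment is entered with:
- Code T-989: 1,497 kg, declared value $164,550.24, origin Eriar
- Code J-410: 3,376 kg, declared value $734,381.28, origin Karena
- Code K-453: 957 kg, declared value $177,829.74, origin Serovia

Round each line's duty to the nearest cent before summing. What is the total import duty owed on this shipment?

$288,832.22

Line 1 (T-989, Eriar, 1,497 kg, $164,550.24):
Base rate for T-989 is 19.5% + $0.76/kg.
T-989 has an FTA preferential rate, but origin Eriar is not Naron; base rate stands.
Duty = $164,550.24 × 19.5% + 1,497 × $0.76 = $33,225.02.
Line 2 (J-410, Karena, 3,376 kg, $734,381.28):
Base rate for J-410 is 18%.
J-410 has an FTA preferential rate, but origin Karena is not Naron; base rate stands.
Additional duty on J-410 from Karena: +13.9%. Applied ad valorem rate: 18% + 13.9% = 31.9%.
Duty = $734,381.28 × 31.9% = $234,267.63.
Line 3 (K-453, Serovia, 957 kg, $177,829.74):
Base rate for K-453 is 12%.
The additional-duty order on K-453 targets Karena, not Serovia; it does not apply.
Duty = $177,829.74 × 12% = $21,339.57.
Total = $33,225.02 + $234,267.63 + $21,339.57 = $288,832.22.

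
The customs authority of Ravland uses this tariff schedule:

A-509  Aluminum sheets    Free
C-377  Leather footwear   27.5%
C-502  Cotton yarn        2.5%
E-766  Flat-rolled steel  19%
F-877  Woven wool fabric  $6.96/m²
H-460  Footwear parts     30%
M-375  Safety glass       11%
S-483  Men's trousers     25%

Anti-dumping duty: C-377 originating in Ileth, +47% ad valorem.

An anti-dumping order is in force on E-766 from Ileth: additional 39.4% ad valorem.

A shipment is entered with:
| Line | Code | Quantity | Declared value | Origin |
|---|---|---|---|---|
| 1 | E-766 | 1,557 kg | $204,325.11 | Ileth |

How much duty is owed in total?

$119,325.86

Line 1 (E-766, Ileth, 1,557 kg, $204,325.11):
Base rate for E-766 is 19%.
Additional duty on E-766 from Ileth: +39.4%. Applied ad valorem rate: 19% + 39.4% = 58.4%.
Duty = $204,325.11 × 58.4% = $119,325.86.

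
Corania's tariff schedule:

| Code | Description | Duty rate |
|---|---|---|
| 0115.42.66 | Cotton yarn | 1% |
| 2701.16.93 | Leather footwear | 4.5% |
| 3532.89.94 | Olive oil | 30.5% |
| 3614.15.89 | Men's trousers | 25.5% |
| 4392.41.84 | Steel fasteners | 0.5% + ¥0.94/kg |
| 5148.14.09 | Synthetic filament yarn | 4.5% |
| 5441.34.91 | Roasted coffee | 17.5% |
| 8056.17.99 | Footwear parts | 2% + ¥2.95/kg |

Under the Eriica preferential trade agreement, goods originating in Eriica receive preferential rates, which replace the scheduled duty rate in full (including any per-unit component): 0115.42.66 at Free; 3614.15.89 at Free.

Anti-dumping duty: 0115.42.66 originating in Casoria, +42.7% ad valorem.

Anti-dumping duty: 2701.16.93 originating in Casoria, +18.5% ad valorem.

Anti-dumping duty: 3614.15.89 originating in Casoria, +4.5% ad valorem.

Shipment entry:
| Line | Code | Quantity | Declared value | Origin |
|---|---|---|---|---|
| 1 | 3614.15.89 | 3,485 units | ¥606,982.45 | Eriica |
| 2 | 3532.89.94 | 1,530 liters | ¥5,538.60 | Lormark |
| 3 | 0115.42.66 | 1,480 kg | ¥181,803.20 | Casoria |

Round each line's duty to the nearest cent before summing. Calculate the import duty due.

Line 1 (3614.15.89, Eriica, 3,485 units, ¥606,982.45):
Base rate for 3614.15.89 is 25.5%.
Origin Eriica qualifies under the Corania–Eriica agreement and 3614.15.89 is covered: preferential rate Free applies instead.
The additional-duty order on 3614.15.89 targets Casoria, not Eriica; it does not apply.
Duty = ¥606,982.45 × 0% = ¥0.00.
Line 2 (3532.89.94, Lormark, 1,530 liters, ¥5,538.60):
Base rate for 3532.89.94 is 30.5%.
Duty = ¥5,538.60 × 30.5% = ¥1,689.27.
Line 3 (0115.42.66, Casoria, 1,480 kg, ¥181,803.20):
Base rate for 0115.42.66 is 1%.
0115.42.66 has an FTA preferential rate, but origin Casoria is not Eriica; base rate stands.
Additional duty on 0115.42.66 from Casoria: +42.7%. Applied ad valorem rate: 1% + 42.7% = 43.7%.
Duty = ¥181,803.20 × 43.7% = ¥79,448.00.
Total = ¥0.00 + ¥1,689.27 + ¥79,448.00 = ¥81,137.27.

¥81,137.27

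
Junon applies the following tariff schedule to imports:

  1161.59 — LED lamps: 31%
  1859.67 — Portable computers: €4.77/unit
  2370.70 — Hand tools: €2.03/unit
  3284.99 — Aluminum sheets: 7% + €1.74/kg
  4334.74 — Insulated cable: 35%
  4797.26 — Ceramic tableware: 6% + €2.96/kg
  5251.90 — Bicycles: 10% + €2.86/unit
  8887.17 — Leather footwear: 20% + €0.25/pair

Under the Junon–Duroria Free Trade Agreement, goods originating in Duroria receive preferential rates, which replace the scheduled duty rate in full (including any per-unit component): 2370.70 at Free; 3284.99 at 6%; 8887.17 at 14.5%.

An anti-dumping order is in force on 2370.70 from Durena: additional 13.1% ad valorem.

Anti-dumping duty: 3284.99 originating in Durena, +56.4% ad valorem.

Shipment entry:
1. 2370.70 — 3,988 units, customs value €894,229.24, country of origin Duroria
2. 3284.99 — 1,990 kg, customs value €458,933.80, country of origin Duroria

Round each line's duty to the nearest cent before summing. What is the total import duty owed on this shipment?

Line 1 (2370.70, Duroria, 3,988 units, €894,229.24):
Base rate for 2370.70 is €2.03/unit.
Origin Duroria qualifies under the Junon–Duroria agreement and 2370.70 is covered: preferential rate Free applies instead.
The additional-duty order on 2370.70 targets Durena, not Duroria; it does not apply.
Duty = €894,229.24 × 0% = €0.00.
Line 2 (3284.99, Duroria, 1,990 kg, €458,933.80):
Base rate for 3284.99 is 7% + €1.74/kg.
Origin Duroria qualifies under the Junon–Duroria agreement and 3284.99 is covered: preferential rate 6% applies instead.
The additional-duty order on 3284.99 targets Durena, not Duroria; it does not apply.
Duty = €458,933.80 × 6% = €27,536.03.
Total = €0.00 + €27,536.03 = €27,536.03.

€27,536.03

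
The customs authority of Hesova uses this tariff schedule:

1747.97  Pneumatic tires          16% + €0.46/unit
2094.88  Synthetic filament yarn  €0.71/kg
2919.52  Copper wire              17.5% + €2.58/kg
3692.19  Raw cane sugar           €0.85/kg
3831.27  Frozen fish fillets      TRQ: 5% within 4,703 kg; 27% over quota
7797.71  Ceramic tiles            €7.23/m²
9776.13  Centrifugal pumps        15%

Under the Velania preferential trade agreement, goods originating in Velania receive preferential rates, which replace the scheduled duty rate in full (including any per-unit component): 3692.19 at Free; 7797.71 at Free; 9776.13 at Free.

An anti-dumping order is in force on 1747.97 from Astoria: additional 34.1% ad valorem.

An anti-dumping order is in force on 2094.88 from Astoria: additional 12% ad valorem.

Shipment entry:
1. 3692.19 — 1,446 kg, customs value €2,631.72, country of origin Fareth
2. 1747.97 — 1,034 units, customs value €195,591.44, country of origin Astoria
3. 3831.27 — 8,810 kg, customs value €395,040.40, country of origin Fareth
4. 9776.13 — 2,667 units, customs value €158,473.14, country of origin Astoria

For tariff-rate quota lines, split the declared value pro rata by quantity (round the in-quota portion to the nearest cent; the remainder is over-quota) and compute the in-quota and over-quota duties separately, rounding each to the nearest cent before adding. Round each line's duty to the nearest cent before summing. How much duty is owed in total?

Line 1 (3692.19, Fareth, 1,446 kg, €2,631.72):
Base rate for 3692.19 is €0.85/kg.
3692.19 has an FTA preferential rate, but origin Fareth is not Velania; base rate stands.
Duty = 1,446 × €0.85 = €1,229.10.
Line 2 (1747.97, Astoria, 1,034 units, €195,591.44):
Base rate for 1747.97 is 16% + €0.46/unit.
Additional duty on 1747.97 from Astoria: +34.1%. Applied ad valorem rate: 16% + 34.1% = 50.1%.
Duty = €195,591.44 × 50.1% + 1,034 × €0.46 = €98,466.95.
Line 3 (3831.27, Fareth, 8,810 kg, €395,040.40):
Code 3831.27 is under a tariff-rate quota (threshold 4,703 kg). In-quota: 4,703 kg at 5%; over-quota: 4,107 kg at 27%.
Pro-rata value split: in-quota = €395,040.40 × 4,703/8,810 = €210,882.52; over-quota = €395,040.40 − €210,882.52 = €184,157.88.
In-quota duty = €210,882.52 × 5% = €10,544.13. Over-quota duty = €184,157.88 × 27% = €49,722.63.
Line duty = €10,544.13 + €49,722.63 = €60,266.76.
Line 4 (9776.13, Astoria, 2,667 units, €158,473.14):
Base rate for 9776.13 is 15%.
9776.13 has an FTA preferential rate, but origin Astoria is not Velania; base rate stands.
Duty = €158,473.14 × 15% = €23,770.97.
Total = €1,229.10 + €98,466.95 + €60,266.76 + €23,770.97 = €183,733.78.

€183,733.78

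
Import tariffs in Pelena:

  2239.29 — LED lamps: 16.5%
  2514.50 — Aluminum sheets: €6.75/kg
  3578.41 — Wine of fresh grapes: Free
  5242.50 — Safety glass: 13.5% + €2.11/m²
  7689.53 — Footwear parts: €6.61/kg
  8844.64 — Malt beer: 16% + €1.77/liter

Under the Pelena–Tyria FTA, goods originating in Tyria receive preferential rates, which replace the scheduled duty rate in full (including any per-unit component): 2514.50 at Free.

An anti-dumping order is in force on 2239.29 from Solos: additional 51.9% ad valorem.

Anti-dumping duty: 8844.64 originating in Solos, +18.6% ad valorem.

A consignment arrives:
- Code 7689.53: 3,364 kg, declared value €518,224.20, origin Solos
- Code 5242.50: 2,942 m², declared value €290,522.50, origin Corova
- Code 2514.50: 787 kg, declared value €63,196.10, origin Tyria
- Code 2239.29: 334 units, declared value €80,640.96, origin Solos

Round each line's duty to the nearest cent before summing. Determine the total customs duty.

€122,822.62

Line 1 (7689.53, Solos, 3,364 kg, €518,224.20):
Base rate for 7689.53 is €6.61/kg.
Duty = 3,364 × €6.61 = €22,236.04.
Line 2 (5242.50, Corova, 2,942 m², €290,522.50):
Base rate for 5242.50 is 13.5% + €2.11/m².
Duty = €290,522.50 × 13.5% + 2,942 × €2.11 = €45,428.16.
Line 3 (2514.50, Tyria, 787 kg, €63,196.10):
Base rate for 2514.50 is €6.75/kg.
Origin Tyria qualifies under the Pelena–Tyria agreement and 2514.50 is covered: preferential rate Free applies instead.
Duty = €63,196.10 × 0% = €0.00.
Line 4 (2239.29, Solos, 334 units, €80,640.96):
Base rate for 2239.29 is 16.5%.
Additional duty on 2239.29 from Solos: +51.9%. Applied ad valorem rate: 16.5% + 51.9% = 68.4%.
Duty = €80,640.96 × 68.4% = €55,158.42.
Total = €22,236.04 + €45,428.16 + €0.00 + €55,158.42 = €122,822.62.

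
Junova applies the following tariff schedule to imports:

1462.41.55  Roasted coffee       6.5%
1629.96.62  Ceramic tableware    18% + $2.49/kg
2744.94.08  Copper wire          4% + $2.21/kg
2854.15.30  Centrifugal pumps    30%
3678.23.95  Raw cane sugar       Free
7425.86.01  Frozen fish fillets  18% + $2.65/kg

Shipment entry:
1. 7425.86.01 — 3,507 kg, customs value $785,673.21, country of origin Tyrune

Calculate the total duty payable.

Line 1 (7425.86.01, Tyrune, 3,507 kg, $785,673.21):
Base rate for 7425.86.01 is 18% + $2.65/kg.
Duty = $785,673.21 × 18% + 3,507 × $2.65 = $150,714.73.

$150,714.73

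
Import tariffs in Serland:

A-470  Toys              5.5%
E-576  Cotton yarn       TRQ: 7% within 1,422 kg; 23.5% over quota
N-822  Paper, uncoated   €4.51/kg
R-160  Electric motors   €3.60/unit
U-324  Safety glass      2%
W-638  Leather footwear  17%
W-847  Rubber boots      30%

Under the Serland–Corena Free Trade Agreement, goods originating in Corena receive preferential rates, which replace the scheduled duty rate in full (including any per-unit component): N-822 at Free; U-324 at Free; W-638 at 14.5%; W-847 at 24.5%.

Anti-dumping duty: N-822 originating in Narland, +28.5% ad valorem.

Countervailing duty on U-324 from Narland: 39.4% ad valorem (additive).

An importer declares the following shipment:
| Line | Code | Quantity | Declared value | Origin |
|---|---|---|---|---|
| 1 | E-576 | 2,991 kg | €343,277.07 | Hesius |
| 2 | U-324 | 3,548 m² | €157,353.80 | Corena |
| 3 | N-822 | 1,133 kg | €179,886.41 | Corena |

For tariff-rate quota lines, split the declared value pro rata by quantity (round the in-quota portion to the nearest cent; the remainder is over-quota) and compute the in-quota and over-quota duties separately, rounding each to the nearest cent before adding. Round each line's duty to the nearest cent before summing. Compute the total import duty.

Line 1 (E-576, Hesius, 2,991 kg, €343,277.07):
Code E-576 is under a tariff-rate quota (threshold 1,422 kg). In-quota: 1,422 kg at 7%; over-quota: 1,569 kg at 23.5%.
Pro-rata value split: in-quota = €343,277.07 × 1,422/2,991 = €163,202.94; over-quota = €343,277.07 − €163,202.94 = €180,074.13.
In-quota duty = €163,202.94 × 7% = €11,424.21. Over-quota duty = €180,074.13 × 23.5% = €42,317.42.
Line duty = €11,424.21 + €42,317.42 = €53,741.63.
Line 2 (U-324, Corena, 3,548 m², €157,353.80):
Base rate for U-324 is 2%.
Origin Corena qualifies under the Serland–Corena agreement and U-324 is covered: preferential rate Free applies instead.
The additional-duty order on U-324 targets Narland, not Corena; it does not apply.
Duty = €157,353.80 × 0% = €0.00.
Line 3 (N-822, Corena, 1,133 kg, €179,886.41):
Base rate for N-822 is €4.51/kg.
Origin Corena qualifies under the Serland–Corena agreement and N-822 is covered: preferential rate Free applies instead.
The additional-duty order on N-822 targets Narland, not Corena; it does not apply.
Duty = €179,886.41 × 0% = €0.00.
Total = €53,741.63 + €0.00 + €0.00 = €53,741.63.

€53,741.63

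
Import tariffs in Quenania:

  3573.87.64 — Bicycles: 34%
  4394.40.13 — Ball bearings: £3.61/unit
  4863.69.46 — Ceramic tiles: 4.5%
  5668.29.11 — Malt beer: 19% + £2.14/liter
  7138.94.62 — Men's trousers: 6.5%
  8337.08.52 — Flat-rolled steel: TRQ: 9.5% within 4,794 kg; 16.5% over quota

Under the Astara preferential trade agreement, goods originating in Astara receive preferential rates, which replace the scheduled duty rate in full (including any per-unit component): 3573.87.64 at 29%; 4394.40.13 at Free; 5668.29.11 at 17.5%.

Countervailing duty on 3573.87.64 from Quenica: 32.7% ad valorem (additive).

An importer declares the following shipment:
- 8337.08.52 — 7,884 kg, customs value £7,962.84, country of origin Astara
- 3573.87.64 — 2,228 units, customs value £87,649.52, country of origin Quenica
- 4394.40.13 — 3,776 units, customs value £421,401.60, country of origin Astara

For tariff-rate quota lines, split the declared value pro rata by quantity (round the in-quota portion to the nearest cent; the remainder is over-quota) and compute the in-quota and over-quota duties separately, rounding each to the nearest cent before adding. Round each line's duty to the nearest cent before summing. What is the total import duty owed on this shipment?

Line 1 (8337.08.52, Astara, 7,884 kg, £7,962.84):
Code 8337.08.52 is under a tariff-rate quota (threshold 4,794 kg). In-quota: 4,794 kg at 9.5%; over-quota: 3,090 kg at 16.5%.
Pro-rata value split: in-quota = £7,962.84 × 4,794/7,884 = £4,841.94; over-quota = £7,962.84 − £4,841.94 = £3,120.90.
In-quota duty = £4,841.94 × 9.5% = £459.98. Over-quota duty = £3,120.90 × 16.5% = £514.95.
Line duty = £459.98 + £514.95 = £974.93.
Line 2 (3573.87.64, Quenica, 2,228 units, £87,649.52):
Base rate for 3573.87.64 is 34%.
3573.87.64 has an FTA preferential rate, but origin Quenica is not Astara; base rate stands.
Additional duty on 3573.87.64 from Quenica: +32.7%. Applied ad valorem rate: 34% + 32.7% = 66.7%.
Duty = £87,649.52 × 66.7% = £58,462.23.
Line 3 (4394.40.13, Astara, 3,776 units, £421,401.60):
Base rate for 4394.40.13 is £3.61/unit.
Origin Astara qualifies under the Quenania–Astara agreement and 4394.40.13 is covered: preferential rate Free applies instead.
Duty = £421,401.60 × 0% = £0.00.
Total = £974.93 + £58,462.23 + £0.00 = £59,437.16.

£59,437.16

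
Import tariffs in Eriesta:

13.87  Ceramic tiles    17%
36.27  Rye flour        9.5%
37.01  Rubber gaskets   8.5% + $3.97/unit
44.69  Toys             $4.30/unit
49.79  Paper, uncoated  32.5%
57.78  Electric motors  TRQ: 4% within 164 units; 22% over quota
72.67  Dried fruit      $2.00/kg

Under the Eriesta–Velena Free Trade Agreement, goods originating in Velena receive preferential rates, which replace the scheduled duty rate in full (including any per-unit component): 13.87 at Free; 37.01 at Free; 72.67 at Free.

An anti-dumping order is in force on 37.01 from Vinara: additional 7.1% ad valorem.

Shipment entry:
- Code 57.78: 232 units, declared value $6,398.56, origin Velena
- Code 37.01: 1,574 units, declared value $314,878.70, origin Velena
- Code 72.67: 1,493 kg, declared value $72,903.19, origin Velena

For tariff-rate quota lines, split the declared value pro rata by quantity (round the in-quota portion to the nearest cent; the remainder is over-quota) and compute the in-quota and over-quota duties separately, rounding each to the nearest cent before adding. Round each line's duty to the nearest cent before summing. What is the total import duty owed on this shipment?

$593.52

Line 1 (57.78, Velena, 232 units, $6,398.56):
Code 57.78 is under a tariff-rate quota (threshold 164 units). In-quota: 164 units at 4%; over-quota: 68 units at 22%.
Pro-rata value split: in-quota = $6,398.56 × 164/232 = $4,523.12; over-quota = $6,398.56 − $4,523.12 = $1,875.44.
In-quota duty = $4,523.12 × 4% = $180.92. Over-quota duty = $1,875.44 × 22% = $412.60.
Line duty = $180.92 + $412.60 = $593.52.
Line 2 (37.01, Velena, 1,574 units, $314,878.70):
Base rate for 37.01 is 8.5% + $3.97/unit.
Origin Velena qualifies under the Eriesta–Velena agreement and 37.01 is covered: preferential rate Free applies instead.
The additional-duty order on 37.01 targets Vinara, not Velena; it does not apply.
Duty = $314,878.70 × 0% = $0.00.
Line 3 (72.67, Velena, 1,493 kg, $72,903.19):
Base rate for 72.67 is $2.00/kg.
Origin Velena qualifies under the Eriesta–Velena agreement and 72.67 is covered: preferential rate Free applies instead.
Duty = $72,903.19 × 0% = $0.00.
Total = $593.52 + $0.00 + $0.00 = $593.52.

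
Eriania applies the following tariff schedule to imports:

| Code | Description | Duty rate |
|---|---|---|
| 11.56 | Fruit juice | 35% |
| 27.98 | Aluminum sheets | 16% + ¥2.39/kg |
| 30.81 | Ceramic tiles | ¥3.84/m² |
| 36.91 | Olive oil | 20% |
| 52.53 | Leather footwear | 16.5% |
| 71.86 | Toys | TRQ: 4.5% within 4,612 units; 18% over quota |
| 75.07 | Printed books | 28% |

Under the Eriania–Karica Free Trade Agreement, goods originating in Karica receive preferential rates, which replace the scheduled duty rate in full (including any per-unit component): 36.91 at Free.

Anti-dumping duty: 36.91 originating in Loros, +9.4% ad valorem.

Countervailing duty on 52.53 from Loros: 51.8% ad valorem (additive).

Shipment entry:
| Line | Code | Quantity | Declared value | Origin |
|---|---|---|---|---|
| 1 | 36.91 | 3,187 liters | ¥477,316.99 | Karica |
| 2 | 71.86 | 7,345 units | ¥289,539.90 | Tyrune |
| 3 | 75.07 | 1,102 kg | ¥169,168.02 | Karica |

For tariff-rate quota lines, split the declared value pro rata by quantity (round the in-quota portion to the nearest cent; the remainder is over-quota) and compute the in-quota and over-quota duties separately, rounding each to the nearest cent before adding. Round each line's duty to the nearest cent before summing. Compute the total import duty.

¥74,940.55

Line 1 (36.91, Karica, 3,187 liters, ¥477,316.99):
Base rate for 36.91 is 20%.
Origin Karica qualifies under the Eriania–Karica agreement and 36.91 is covered: preferential rate Free applies instead.
The additional-duty order on 36.91 targets Loros, not Karica; it does not apply.
Duty = ¥477,316.99 × 0% = ¥0.00.
Line 2 (71.86, Tyrune, 7,345 units, ¥289,539.90):
Code 71.86 is under a tariff-rate quota (threshold 4,612 units). In-quota: 4,612 units at 4.5%; over-quota: 2,733 units at 18%.
Pro-rata value split: in-quota = ¥289,539.90 × 4,612/7,345 = ¥181,805.04; over-quota = ¥289,539.90 − ¥181,805.04 = ¥107,734.86.
In-quota duty = ¥181,805.04 × 4.5% = ¥8,181.23. Over-quota duty = ¥107,734.86 × 18% = ¥19,392.27.
Line duty = ¥8,181.23 + ¥19,392.27 = ¥27,573.50.
Line 3 (75.07, Karica, 1,102 kg, ¥169,168.02):
Base rate for 75.07 is 28%.
Origin Karica is the FTA partner but 75.07 is not on the preference list; base rate stands.
Duty = ¥169,168.02 × 28% = ¥47,367.05.
Total = ¥0.00 + ¥27,573.50 + ¥47,367.05 = ¥74,940.55.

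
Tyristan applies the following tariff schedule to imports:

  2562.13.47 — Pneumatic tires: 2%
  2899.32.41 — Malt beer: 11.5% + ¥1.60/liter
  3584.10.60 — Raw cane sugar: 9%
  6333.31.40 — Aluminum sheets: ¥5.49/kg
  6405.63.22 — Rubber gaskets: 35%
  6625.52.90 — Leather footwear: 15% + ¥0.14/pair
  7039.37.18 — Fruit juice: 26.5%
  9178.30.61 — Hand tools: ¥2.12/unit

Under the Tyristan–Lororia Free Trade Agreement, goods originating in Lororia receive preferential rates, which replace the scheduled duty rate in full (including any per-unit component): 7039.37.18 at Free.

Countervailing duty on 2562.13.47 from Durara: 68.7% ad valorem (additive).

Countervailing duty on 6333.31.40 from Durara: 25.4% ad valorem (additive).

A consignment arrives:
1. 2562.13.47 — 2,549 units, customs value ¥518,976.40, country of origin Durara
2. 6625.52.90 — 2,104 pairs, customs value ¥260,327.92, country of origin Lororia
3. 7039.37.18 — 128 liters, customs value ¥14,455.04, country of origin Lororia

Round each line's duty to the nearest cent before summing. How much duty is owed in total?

¥406,260.06

Line 1 (2562.13.47, Durara, 2,549 units, ¥518,976.40):
Base rate for 2562.13.47 is 2%.
Additional duty on 2562.13.47 from Durara: +68.7%. Applied ad valorem rate: 2% + 68.7% = 70.7%.
Duty = ¥518,976.40 × 70.7% = ¥366,916.31.
Line 2 (6625.52.90, Lororia, 2,104 pairs, ¥260,327.92):
Base rate for 6625.52.90 is 15% + ¥0.14/pair.
Origin Lororia is the FTA partner but 6625.52.90 is not on the preference list; base rate stands.
Duty = ¥260,327.92 × 15% + 2,104 × ¥0.14 = ¥39,343.75.
Line 3 (7039.37.18, Lororia, 128 liters, ¥14,455.04):
Base rate for 7039.37.18 is 26.5%.
Origin Lororia qualifies under the Tyristan–Lororia agreement and 7039.37.18 is covered: preferential rate Free applies instead.
Duty = ¥14,455.04 × 0% = ¥0.00.
Total = ¥366,916.31 + ¥39,343.75 + ¥0.00 = ¥406,260.06.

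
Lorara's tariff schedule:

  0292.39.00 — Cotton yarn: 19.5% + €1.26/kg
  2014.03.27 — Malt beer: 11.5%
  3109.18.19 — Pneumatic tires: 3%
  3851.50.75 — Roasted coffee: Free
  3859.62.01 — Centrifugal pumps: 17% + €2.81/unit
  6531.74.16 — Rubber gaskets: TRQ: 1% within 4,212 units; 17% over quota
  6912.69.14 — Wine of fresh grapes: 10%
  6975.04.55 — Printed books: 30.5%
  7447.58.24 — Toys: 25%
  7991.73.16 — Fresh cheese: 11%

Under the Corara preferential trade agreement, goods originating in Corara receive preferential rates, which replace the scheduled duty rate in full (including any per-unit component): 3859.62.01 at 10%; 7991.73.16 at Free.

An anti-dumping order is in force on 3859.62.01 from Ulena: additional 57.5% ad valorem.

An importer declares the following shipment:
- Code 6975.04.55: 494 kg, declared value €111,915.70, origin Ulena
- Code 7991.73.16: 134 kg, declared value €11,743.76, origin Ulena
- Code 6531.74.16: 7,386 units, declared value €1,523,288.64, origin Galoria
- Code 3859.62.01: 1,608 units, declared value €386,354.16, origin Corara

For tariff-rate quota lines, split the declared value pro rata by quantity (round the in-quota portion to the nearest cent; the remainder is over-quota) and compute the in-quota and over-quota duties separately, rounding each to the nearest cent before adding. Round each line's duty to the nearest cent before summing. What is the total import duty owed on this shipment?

€194,031.33

Line 1 (6975.04.55, Ulena, 494 kg, €111,915.70):
Base rate for 6975.04.55 is 30.5%.
Duty = €111,915.70 × 30.5% = €34,134.29.
Line 2 (7991.73.16, Ulena, 134 kg, €11,743.76):
Base rate for 7991.73.16 is 11%.
7991.73.16 has an FTA preferential rate, but origin Ulena is not Corara; base rate stands.
Duty = €11,743.76 × 11% = €1,291.81.
Line 3 (6531.74.16, Galoria, 7,386 units, €1,523,288.64):
Code 6531.74.16 is under a tariff-rate quota (threshold 4,212 units). In-quota: 4,212 units at 1%; over-quota: 3,174 units at 17%.
Pro-rata value split: in-quota = €1,523,288.64 × 4,212/7,386 = €868,682.88; over-quota = €1,523,288.64 − €868,682.88 = €654,605.76.
In-quota duty = €868,682.88 × 1% = €8,686.83. Over-quota duty = €654,605.76 × 17% = €111,282.98.
Line duty = €8,686.83 + €111,282.98 = €119,969.81.
Line 4 (3859.62.01, Corara, 1,608 units, €386,354.16):
Base rate for 3859.62.01 is 17% + €2.81/unit.
Origin Corara qualifies under the Lorara–Corara agreement and 3859.62.01 is covered: preferential rate 10% applies instead.
The additional-duty order on 3859.62.01 targets Ulena, not Corara; it does not apply.
Duty = €386,354.16 × 10% = €38,635.42.
Total = €34,134.29 + €1,291.81 + €119,969.81 + €38,635.42 = €194,031.33.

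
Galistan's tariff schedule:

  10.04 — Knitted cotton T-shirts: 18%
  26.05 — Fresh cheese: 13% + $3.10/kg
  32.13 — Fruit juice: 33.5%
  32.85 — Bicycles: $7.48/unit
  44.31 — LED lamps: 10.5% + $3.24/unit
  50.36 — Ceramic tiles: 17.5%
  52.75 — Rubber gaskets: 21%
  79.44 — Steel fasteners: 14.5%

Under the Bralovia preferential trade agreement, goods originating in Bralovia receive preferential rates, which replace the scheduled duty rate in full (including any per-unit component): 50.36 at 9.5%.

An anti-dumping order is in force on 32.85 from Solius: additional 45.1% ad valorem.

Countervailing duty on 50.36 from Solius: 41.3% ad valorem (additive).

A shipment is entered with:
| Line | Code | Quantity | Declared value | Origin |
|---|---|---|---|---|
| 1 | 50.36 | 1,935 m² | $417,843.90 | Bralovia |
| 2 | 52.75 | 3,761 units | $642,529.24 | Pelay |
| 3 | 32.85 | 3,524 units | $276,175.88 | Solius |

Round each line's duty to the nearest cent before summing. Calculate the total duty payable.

$325,541.15

Line 1 (50.36, Bralovia, 1,935 m², $417,843.90):
Base rate for 50.36 is 17.5%.
Origin Bralovia qualifies under the Galistan–Bralovia agreement and 50.36 is covered: preferential rate 9.5% applies instead.
The additional-duty order on 50.36 targets Solius, not Bralovia; it does not apply.
Duty = $417,843.90 × 9.5% = $39,695.17.
Line 2 (52.75, Pelay, 3,761 units, $642,529.24):
Base rate for 52.75 is 21%.
Duty = $642,529.24 × 21% = $134,931.14.
Line 3 (32.85, Solius, 3,524 units, $276,175.88):
Base rate for 32.85 is $7.48/unit.
Additional duty on 32.85 from Solius: +45.1% ad valorem. Applied ad valorem rate = 45.1%.
Duty = $276,175.88 × 45.1% + 3,524 × $7.48 = $150,914.84.
Total = $39,695.17 + $134,931.14 + $150,914.84 = $325,541.15.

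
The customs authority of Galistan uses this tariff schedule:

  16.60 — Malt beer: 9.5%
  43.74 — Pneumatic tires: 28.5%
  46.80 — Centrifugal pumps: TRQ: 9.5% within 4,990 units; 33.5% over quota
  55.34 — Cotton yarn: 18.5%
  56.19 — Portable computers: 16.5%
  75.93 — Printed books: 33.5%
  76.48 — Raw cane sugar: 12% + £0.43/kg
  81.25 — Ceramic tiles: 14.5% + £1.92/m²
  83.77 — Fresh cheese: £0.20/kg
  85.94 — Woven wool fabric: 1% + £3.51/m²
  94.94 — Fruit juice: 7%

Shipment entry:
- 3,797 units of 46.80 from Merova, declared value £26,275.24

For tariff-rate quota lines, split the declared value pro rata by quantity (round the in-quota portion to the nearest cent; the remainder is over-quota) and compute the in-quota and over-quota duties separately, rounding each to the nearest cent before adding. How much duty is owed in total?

Line 1 (46.80, Merova, 3,797 units, £26,275.24):
Code 46.80 is under a tariff-rate quota (threshold 4,990 units). Quantity 3,797 units is within the quota, so the in-quota rate 9.5% applies to the full value.
Duty = £26,275.24 × 9.5% = £2,496.15.

£2,496.15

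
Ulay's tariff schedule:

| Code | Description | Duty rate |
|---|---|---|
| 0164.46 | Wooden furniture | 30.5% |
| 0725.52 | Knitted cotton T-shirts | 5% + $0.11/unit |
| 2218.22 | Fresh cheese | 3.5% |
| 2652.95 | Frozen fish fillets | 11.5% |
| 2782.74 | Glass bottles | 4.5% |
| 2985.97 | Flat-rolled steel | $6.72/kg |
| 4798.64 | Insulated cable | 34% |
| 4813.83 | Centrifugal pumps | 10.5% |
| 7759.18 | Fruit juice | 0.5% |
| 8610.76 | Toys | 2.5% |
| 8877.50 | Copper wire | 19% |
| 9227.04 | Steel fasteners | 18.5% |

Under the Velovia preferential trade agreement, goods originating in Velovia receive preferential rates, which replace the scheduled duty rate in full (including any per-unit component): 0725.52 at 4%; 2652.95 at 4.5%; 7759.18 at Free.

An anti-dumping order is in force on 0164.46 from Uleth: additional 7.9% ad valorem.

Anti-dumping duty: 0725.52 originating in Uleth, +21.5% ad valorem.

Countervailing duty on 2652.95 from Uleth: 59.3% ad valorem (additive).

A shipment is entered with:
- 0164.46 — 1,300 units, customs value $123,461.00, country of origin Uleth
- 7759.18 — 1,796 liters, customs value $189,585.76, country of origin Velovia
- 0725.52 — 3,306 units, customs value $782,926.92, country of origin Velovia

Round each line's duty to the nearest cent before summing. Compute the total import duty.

Line 1 (0164.46, Uleth, 1,300 units, $123,461.00):
Base rate for 0164.46 is 30.5%.
Additional duty on 0164.46 from Uleth: +7.9%. Applied ad valorem rate: 30.5% + 7.9% = 38.4%.
Duty = $123,461.00 × 38.4% = $47,409.02.
Line 2 (7759.18, Velovia, 1,796 liters, $189,585.76):
Base rate for 7759.18 is 0.5%.
Origin Velovia qualifies under the Ulay–Velovia agreement and 7759.18 is covered: preferential rate Free applies instead.
Duty = $189,585.76 × 0% = $0.00.
Line 3 (0725.52, Velovia, 3,306 units, $782,926.92):
Base rate for 0725.52 is 5% + $0.11/unit.
Origin Velovia qualifies under the Ulay–Velovia agreement and 0725.52 is covered: preferential rate 4% applies instead.
The additional-duty order on 0725.52 targets Uleth, not Velovia; it does not apply.
Duty = $782,926.92 × 4% = $31,317.08.
Total = $47,409.02 + $0.00 + $31,317.08 = $78,726.10.

$78,726.10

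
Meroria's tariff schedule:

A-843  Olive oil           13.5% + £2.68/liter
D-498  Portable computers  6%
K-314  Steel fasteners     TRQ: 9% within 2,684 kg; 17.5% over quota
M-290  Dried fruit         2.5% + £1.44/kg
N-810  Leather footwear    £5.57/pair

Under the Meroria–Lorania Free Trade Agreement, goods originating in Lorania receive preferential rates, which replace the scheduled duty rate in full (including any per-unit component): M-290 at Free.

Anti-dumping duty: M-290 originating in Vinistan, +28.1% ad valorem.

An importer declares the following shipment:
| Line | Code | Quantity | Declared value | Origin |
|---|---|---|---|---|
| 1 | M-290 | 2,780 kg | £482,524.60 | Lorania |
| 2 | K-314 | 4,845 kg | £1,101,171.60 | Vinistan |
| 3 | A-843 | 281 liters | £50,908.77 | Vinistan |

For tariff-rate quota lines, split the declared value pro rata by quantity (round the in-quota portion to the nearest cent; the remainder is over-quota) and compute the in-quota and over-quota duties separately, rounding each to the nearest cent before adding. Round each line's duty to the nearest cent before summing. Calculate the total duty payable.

£148,479.13

Line 1 (M-290, Lorania, 2,780 kg, £482,524.60):
Base rate for M-290 is 2.5% + £1.44/kg.
Origin Lorania qualifies under the Meroria–Lorania agreement and M-290 is covered: preferential rate Free applies instead.
The additional-duty order on M-290 targets Vinistan, not Lorania; it does not apply.
Duty = £482,524.60 × 0% = £0.00.
Line 2 (K-314, Vinistan, 4,845 kg, £1,101,171.60):
Code K-314 is under a tariff-rate quota (threshold 2,684 kg). In-quota: 2,684 kg at 9%; over-quota: 2,161 kg at 17.5%.
Pro-rata value split: in-quota = £1,101,171.60 × 2,684/4,845 = £610,019.52; over-quota = £1,101,171.60 − £610,019.52 = £491,152.08.
In-quota duty = £610,019.52 × 9% = £54,901.76. Over-quota duty = £491,152.08 × 17.5% = £85,951.61.
Line duty = £54,901.76 + £85,951.61 = £140,853.37.
Line 3 (A-843, Vinistan, 281 liters, £50,908.77):
Base rate for A-843 is 13.5% + £2.68/liter.
Duty = £50,908.77 × 13.5% + 281 × £2.68 = £7,625.76.
Total = £0.00 + £140,853.37 + £7,625.76 = £148,479.13.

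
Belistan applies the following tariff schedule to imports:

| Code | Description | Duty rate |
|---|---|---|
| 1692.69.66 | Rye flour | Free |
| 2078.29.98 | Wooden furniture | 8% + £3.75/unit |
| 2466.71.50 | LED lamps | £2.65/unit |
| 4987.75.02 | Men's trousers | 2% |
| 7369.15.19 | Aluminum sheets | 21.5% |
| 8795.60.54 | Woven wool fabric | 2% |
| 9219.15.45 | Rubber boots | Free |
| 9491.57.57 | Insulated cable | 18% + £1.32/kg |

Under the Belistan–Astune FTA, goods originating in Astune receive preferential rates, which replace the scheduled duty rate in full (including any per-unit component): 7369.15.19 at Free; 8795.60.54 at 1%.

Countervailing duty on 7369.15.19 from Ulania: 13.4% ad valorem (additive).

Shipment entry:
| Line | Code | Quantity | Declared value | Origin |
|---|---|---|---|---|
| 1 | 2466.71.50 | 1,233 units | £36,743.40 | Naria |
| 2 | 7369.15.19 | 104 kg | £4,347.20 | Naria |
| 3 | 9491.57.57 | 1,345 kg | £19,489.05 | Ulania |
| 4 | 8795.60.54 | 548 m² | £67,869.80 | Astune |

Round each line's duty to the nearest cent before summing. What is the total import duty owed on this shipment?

Line 1 (2466.71.50, Naria, 1,233 units, £36,743.40):
Base rate for 2466.71.50 is £2.65/unit.
Duty = 1,233 × £2.65 = £3,267.45.
Line 2 (7369.15.19, Naria, 104 kg, £4,347.20):
Base rate for 7369.15.19 is 21.5%.
7369.15.19 has an FTA preferential rate, but origin Naria is not Astune; base rate stands.
The additional-duty order on 7369.15.19 targets Ulania, not Naria; it does not apply.
Duty = £4,347.20 × 21.5% = £934.65.
Line 3 (9491.57.57, Ulania, 1,345 kg, £19,489.05):
Base rate for 9491.57.57 is 18% + £1.32/kg.
Duty = £19,489.05 × 18% + 1,345 × £1.32 = £5,283.43.
Line 4 (8795.60.54, Astune, 548 m², £67,869.80):
Base rate for 8795.60.54 is 2%.
Origin Astune qualifies under the Belistan–Astune agreement and 8795.60.54 is covered: preferential rate 1% applies instead.
Duty = £67,869.80 × 1% = £678.70.
Total = £3,267.45 + £934.65 + £5,283.43 + £678.70 = £10,164.23.

£10,164.23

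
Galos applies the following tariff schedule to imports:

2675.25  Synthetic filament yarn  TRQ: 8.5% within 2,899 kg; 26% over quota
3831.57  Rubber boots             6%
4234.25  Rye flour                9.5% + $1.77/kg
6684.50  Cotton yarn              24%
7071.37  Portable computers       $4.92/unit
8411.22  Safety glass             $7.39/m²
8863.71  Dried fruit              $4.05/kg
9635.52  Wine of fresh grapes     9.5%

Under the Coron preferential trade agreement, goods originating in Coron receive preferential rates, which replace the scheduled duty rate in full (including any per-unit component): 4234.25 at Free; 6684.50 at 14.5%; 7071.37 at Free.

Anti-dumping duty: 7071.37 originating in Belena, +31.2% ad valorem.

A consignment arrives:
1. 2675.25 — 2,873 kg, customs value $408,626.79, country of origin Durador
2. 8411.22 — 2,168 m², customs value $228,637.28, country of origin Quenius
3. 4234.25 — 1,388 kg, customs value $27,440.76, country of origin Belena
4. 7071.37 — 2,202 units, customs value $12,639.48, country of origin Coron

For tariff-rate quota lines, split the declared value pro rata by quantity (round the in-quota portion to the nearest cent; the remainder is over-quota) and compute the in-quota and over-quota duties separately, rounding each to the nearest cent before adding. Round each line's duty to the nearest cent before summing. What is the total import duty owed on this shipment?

$55,818.43

Line 1 (2675.25, Durador, 2,873 kg, $408,626.79):
Code 2675.25 is under a tariff-rate quota (threshold 2,899 kg). Quantity 2,873 kg is within the quota, so the in-quota rate 8.5% applies to the full value.
Duty = $408,626.79 × 8.5% = $34,733.28.
Line 2 (8411.22, Quenius, 2,168 m², $228,637.28):
Base rate for 8411.22 is $7.39/m².
Duty = 2,168 × $7.39 = $16,021.52.
Line 3 (4234.25, Belena, 1,388 kg, $27,440.76):
Base rate for 4234.25 is 9.5% + $1.77/kg.
4234.25 has an FTA preferential rate, but origin Belena is not Coron; base rate stands.
Duty = $27,440.76 × 9.5% + 1,388 × $1.77 = $5,063.63.
Line 4 (7071.37, Coron, 2,202 units, $12,639.48):
Base rate for 7071.37 is $4.92/unit.
Origin Coron qualifies under the Galos–Coron agreement and 7071.37 is covered: preferential rate Free applies instead.
The additional-duty order on 7071.37 targets Belena, not Coron; it does not apply.
Duty = $12,639.48 × 0% = $0.00.
Total = $34,733.28 + $16,021.52 + $5,063.63 + $0.00 = $55,818.43.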